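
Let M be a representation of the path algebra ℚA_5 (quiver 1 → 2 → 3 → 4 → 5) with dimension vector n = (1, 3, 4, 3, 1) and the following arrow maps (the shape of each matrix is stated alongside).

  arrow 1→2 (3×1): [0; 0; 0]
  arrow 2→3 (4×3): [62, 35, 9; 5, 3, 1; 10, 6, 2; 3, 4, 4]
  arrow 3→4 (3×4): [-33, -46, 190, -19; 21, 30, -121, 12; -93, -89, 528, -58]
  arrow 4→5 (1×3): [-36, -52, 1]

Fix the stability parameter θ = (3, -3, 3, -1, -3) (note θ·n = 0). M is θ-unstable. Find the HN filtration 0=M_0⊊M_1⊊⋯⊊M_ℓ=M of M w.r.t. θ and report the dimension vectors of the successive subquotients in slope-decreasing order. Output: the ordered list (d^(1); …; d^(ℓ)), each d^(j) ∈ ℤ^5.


Barcode: M ≅ I[1,1], I[2,2], I[2,4], I[2,5], I[3,3], I[3,4]. HN layers by μ_θ (4 steps, strictly decreasing):
  μ^(1)=3; μ^(2)=1; μ^(3)=-1/3; μ^(4)=-3

((1, 0, 1, 0, 0); (0, 0, 2, 2, 0); (0, 0, 1, 1, 1); (0, 3, 0, 0, 0))


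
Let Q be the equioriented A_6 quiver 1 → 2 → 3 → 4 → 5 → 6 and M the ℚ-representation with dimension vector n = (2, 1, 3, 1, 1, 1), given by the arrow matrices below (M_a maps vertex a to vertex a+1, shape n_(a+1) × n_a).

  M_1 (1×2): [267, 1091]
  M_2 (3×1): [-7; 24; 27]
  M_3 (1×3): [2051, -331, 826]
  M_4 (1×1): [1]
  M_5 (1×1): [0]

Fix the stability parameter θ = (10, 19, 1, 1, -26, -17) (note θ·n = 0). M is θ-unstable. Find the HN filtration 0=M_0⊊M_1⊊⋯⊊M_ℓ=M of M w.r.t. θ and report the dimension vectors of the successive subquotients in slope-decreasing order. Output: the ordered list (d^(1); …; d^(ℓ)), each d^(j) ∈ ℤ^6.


Interval decomposition of M: I[1,1], I[1,5], I[3,3]^2, I[6,6].
HN type (ℓ=3): μ^(1)=10; μ^(2)=1; μ^(3)=-17

((1, 0, 0, 0, 0, 0); (1, 1, 3, 1, 1, 0); (0, 0, 0, 0, 0, 1))


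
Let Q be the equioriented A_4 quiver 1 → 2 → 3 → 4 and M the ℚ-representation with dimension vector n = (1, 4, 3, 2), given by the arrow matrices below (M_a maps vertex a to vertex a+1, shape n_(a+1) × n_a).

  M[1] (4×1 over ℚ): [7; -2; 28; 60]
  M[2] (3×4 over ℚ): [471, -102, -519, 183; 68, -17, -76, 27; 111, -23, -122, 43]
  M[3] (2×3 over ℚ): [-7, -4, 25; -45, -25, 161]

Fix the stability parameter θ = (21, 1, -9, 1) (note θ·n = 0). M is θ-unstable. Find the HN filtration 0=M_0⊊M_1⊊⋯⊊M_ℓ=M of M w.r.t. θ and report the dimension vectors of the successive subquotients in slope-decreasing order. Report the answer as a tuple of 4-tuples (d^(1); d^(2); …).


Barcode: M ≅ I[1,4], I[2,2], I[2,3], I[2,4]. HN layers by μ_θ (3 steps, strictly decreasing):
  μ^(1)=7/2; μ^(2)=1; μ^(3)=-4

((1, 1, 1, 1); (0, 1, 0, 1); (0, 2, 2, 0))


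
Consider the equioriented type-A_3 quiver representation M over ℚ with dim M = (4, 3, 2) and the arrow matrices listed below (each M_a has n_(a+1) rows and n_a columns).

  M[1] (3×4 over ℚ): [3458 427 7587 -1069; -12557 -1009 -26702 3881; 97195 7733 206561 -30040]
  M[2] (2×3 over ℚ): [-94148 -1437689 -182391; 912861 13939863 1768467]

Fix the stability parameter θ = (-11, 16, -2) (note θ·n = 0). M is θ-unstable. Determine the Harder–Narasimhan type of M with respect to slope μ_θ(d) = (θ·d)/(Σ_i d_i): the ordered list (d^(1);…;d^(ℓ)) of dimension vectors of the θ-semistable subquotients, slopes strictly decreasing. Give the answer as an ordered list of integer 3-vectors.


Interval decomposition of M: I[1,1], I[1,2], I[1,3]^2.
HN type (ℓ=3): μ^(1)=16; μ^(2)=7; μ^(3)=-11

((0, 1, 0); (0, 2, 2); (4, 0, 0))


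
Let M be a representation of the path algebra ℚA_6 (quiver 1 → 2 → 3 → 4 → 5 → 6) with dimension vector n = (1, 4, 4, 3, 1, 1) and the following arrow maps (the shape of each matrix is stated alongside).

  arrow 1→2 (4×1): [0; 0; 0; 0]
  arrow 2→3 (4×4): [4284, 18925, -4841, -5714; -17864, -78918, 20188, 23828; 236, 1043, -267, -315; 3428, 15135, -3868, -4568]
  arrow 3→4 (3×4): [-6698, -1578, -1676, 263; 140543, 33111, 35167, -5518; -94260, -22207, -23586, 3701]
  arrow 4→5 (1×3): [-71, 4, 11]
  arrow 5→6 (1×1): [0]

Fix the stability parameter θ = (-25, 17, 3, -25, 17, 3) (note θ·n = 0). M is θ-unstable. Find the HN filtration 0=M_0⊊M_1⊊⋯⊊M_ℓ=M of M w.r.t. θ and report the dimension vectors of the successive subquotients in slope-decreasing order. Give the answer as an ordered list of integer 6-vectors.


Interval decomposition of M: I[1,1], I[2,2], I[2,3], I[2,4], I[2,5], I[3,4], I[6,6].
HN type (ℓ=6): μ^(1)=17; μ^(2)=10; μ^(3)=3; μ^(4)=-5/3; μ^(5)=-11; μ^(6)=-25

((0, 1, 0, 0, 1, 0); (0, 1, 1, 0, 0, 0); (0, 0, 0, 0, 0, 1); (0, 2, 2, 2, 0, 0); (0, 0, 1, 1, 0, 0); (1, 0, 0, 0, 0, 0))


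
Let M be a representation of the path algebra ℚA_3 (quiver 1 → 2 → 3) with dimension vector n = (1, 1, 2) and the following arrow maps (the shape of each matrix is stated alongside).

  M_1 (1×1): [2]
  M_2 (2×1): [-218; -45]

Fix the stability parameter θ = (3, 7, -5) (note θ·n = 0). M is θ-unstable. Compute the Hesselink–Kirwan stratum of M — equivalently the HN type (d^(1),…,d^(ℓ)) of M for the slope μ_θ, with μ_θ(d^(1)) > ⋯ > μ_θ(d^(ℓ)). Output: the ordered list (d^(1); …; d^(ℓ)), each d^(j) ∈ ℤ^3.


Via rank(M_{q-1}∘⋯∘M_p): M ≅ I[1,3], I[3,3].
μ_θ-semistable layers: μ^(1)=5/3; μ^(2)=-5

((1, 1, 1); (0, 0, 1))


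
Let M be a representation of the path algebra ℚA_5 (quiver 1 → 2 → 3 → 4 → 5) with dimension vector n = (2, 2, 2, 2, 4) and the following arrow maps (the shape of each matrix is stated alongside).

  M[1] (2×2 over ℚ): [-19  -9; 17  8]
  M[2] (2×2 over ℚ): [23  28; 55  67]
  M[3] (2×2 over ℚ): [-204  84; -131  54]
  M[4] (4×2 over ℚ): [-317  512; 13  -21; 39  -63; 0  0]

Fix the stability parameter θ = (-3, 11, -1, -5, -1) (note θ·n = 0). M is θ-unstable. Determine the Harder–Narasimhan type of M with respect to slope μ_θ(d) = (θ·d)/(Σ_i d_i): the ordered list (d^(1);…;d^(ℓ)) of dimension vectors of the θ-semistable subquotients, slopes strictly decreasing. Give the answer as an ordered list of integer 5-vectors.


Interval decomposition of M: I[1,5]^2, I[5,5]^2.
HN type (ℓ=3): μ^(1)=1; μ^(2)=-1; μ^(3)=-3

((0, 2, 2, 2, 2); (0, 0, 0, 0, 2); (2, 0, 0, 0, 0))


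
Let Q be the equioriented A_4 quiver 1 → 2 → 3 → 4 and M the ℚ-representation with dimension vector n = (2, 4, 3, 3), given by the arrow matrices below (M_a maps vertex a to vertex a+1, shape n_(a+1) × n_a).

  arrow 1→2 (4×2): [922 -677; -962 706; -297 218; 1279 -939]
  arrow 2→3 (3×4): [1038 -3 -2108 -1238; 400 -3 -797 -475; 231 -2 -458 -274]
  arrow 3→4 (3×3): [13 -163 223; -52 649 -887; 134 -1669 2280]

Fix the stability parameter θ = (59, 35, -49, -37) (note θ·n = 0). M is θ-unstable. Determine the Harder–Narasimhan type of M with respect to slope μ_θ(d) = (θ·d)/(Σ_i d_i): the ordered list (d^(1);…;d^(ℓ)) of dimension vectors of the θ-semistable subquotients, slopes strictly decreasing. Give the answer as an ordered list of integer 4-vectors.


Via rank(M_{q-1}∘⋯∘M_p): M ≅ I[1,4]^2, I[2,2], I[2,4].
μ_θ-semistable layers: μ^(1)=35; μ^(2)=2; μ^(3)=-17

((0, 1, 0, 0); (2, 2, 2, 2); (0, 1, 1, 1))


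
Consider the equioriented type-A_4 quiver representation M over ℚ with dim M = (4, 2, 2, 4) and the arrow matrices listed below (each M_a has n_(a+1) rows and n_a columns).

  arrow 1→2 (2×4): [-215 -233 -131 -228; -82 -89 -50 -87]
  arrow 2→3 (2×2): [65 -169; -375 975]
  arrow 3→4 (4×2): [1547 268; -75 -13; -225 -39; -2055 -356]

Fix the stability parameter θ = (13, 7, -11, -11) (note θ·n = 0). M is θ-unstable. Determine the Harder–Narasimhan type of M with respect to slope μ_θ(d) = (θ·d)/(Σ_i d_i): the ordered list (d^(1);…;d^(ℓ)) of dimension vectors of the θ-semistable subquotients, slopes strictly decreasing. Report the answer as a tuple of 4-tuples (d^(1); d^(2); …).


Interval decomposition of M: I[1,1]^2, I[1,2], I[1,4], I[3,4], I[4,4]^2.
HN type (ℓ=4): μ^(1)=13; μ^(2)=10; μ^(3)=-1/2; μ^(4)=-11

((2, 0, 0, 0); (1, 1, 0, 0); (1, 1, 1, 1); (0, 0, 1, 3))


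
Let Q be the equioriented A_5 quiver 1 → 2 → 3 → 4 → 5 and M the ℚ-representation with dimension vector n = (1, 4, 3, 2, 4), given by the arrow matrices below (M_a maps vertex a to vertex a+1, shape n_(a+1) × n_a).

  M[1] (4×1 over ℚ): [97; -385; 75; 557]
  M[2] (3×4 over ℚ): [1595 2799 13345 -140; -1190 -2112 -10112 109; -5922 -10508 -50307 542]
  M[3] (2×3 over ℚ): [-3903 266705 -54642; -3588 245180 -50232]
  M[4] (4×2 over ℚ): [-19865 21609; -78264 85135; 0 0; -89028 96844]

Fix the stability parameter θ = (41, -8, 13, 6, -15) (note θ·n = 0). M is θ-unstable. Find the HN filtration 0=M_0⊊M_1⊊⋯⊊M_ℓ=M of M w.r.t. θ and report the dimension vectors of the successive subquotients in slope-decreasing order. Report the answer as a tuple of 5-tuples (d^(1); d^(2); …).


Barcode: M ≅ I[1,3], I[2,2], I[2,3], I[2,5], I[4,5], I[5,5]^2. HN layers by μ_θ (6 steps, strictly decreasing):
  μ^(1)=46/3; μ^(2)=13; μ^(3)=4/3; μ^(4)=-9/2; μ^(5)=-8; μ^(6)=-15

((1, 1, 1, 0, 0); (0, 0, 1, 0, 0); (0, 0, 1, 1, 1); (0, 0, 0, 1, 1); (0, 3, 0, 0, 0); (0, 0, 0, 0, 2))


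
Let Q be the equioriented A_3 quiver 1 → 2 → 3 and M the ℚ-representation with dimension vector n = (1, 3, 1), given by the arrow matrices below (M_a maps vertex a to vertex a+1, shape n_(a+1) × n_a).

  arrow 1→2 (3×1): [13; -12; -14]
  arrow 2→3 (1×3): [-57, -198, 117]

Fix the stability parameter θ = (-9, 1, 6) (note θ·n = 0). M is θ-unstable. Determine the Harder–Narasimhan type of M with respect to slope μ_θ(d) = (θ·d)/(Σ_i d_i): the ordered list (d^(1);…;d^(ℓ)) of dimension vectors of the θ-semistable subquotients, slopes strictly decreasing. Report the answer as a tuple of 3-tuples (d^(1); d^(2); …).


Barcode: M ≅ I[1,3], I[2,2]^2. HN layers by μ_θ (3 steps, strictly decreasing):
  μ^(1)=6; μ^(2)=1; μ^(3)=-9

((0, 0, 1); (0, 3, 0); (1, 0, 0))


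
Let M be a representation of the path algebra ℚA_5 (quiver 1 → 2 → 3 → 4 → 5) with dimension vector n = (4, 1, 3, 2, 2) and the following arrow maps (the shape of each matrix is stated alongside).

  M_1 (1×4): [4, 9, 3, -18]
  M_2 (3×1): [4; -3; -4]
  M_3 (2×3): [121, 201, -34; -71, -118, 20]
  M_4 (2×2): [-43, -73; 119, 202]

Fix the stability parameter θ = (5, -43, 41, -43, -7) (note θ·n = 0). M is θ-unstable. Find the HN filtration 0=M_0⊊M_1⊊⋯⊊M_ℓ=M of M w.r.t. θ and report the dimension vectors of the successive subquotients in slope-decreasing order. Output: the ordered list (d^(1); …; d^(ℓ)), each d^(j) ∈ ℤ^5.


Interval decomposition of M: I[1,1]^3, I[1,5], I[3,3], I[3,5].
HN type (ℓ=4): μ^(1)=41; μ^(2)=5; μ^(3)=-3; μ^(4)=-19

((0, 0, 1, 0, 0); (3, 0, 0, 0, 0); (0, 0, 2, 2, 2); (1, 1, 0, 0, 0))


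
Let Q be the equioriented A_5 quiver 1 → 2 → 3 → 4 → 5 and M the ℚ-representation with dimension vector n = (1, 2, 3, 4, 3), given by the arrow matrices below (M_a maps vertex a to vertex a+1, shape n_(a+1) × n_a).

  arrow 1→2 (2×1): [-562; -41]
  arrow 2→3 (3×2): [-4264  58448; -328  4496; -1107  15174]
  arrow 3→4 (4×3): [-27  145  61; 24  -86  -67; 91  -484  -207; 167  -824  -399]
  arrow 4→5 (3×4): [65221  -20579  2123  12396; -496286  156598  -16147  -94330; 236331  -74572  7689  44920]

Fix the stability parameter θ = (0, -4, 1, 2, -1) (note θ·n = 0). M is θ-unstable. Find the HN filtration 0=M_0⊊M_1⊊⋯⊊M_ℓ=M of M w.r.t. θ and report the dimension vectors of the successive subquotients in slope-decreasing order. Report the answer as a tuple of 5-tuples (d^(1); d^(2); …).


Barcode: M ≅ I[1,2], I[2,5], I[3,5]^2, I[4,4]. HN layers by μ_θ (4 steps, strictly decreasing):
  μ^(1)=2; μ^(2)=2/3; μ^(3)=-2; μ^(4)=-4

((0, 0, 0, 1, 0); (0, 0, 3, 3, 3); (1, 1, 0, 0, 0); (0, 1, 0, 0, 0))


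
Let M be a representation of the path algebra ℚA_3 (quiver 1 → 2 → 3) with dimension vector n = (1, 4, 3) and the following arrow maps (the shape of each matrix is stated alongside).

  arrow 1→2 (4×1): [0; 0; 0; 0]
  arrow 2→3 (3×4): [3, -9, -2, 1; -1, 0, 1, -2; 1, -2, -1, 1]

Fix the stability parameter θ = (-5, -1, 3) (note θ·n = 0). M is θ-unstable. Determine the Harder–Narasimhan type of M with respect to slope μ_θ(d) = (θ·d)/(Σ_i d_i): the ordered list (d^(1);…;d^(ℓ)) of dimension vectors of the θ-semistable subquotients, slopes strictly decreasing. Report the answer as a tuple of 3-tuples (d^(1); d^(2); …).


Via rank(M_{q-1}∘⋯∘M_p): M ≅ I[1,1], I[2,2], I[2,3]^3.
μ_θ-semistable layers: μ^(1)=3; μ^(2)=-1; μ^(3)=-5

((0, 0, 3); (0, 4, 0); (1, 0, 0))


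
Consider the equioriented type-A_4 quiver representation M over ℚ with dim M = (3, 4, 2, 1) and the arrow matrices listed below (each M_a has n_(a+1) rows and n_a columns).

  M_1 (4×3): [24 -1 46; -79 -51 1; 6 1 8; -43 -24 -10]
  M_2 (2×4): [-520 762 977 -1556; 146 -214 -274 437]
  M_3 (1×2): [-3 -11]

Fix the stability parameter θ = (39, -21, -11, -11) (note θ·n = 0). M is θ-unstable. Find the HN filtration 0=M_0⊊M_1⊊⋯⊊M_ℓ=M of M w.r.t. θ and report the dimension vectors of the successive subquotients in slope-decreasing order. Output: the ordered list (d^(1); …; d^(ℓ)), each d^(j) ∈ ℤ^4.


Interval decomposition of M: I[1,2], I[1,3], I[1,4], I[2,2].
HN type (ℓ=4): μ^(1)=9; μ^(2)=7/3; μ^(3)=-1; μ^(4)=-21

((1, 1, 0, 0); (1, 1, 1, 0); (1, 1, 1, 1); (0, 1, 0, 0))


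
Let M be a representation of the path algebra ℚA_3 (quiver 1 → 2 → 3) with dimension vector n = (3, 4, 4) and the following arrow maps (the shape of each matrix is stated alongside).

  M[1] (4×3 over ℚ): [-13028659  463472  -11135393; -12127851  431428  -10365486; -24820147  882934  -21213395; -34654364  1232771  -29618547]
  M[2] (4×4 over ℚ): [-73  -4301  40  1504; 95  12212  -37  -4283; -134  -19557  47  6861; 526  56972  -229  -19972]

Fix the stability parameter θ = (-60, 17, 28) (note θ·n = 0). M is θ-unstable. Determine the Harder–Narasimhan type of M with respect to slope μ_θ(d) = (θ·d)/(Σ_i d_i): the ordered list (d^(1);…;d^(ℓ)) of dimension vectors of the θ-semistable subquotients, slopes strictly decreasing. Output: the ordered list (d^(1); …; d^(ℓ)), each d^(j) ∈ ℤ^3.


Via rank(M_{q-1}∘⋯∘M_p): M ≅ I[1,3]^3, I[2,2], I[3,3].
μ_θ-semistable layers: μ^(1)=28; μ^(2)=17; μ^(3)=-60

((0, 0, 4); (0, 4, 0); (3, 0, 0))


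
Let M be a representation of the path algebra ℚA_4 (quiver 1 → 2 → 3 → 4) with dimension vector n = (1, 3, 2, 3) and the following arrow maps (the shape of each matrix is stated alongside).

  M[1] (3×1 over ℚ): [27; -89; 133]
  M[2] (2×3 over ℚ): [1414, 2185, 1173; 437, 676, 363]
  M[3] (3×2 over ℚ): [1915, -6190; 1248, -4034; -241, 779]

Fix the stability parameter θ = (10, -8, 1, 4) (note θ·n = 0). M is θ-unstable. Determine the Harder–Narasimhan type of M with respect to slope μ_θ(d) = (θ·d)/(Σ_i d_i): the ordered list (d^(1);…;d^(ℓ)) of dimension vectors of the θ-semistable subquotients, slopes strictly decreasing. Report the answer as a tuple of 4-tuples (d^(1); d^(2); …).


Barcode: M ≅ I[1,4], I[2,2], I[2,4], I[4,4]. HN layers by μ_θ (3 steps, strictly decreasing):
  μ^(1)=4; μ^(2)=1; μ^(3)=-8

((0, 0, 0, 3); (1, 1, 2, 0); (0, 2, 0, 0))


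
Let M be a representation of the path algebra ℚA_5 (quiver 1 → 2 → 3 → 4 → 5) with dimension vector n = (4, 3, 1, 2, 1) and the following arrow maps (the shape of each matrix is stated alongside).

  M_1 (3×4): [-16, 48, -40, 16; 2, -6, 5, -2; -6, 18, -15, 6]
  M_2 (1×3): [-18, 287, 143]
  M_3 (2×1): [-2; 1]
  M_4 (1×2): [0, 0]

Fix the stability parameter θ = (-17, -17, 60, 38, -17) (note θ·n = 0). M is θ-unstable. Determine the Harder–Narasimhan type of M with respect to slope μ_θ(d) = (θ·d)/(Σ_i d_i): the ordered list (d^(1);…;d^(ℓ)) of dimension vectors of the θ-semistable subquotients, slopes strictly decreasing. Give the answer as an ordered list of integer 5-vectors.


Interval decomposition of M: I[1,1]^3, I[1,4], I[2,2]^2, I[4,4], I[5,5].
HN type (ℓ=3): μ^(1)=49; μ^(2)=38; μ^(3)=-17

((0, 0, 1, 1, 0); (0, 0, 0, 1, 0); (4, 3, 0, 0, 1))


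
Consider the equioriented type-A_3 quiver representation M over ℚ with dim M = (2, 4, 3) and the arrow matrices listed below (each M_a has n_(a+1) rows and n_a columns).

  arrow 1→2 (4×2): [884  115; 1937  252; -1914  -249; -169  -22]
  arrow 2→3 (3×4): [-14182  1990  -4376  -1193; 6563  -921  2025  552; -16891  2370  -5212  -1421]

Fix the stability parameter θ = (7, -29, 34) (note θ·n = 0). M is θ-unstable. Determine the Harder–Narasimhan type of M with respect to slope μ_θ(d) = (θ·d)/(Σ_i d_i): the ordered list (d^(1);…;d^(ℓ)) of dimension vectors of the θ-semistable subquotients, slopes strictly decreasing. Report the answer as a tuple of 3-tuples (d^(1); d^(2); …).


Interval decomposition of M: I[1,3]^2, I[2,2], I[2,3].
HN type (ℓ=3): μ^(1)=34; μ^(2)=-11; μ^(3)=-29

((0, 0, 3); (2, 2, 0); (0, 2, 0))


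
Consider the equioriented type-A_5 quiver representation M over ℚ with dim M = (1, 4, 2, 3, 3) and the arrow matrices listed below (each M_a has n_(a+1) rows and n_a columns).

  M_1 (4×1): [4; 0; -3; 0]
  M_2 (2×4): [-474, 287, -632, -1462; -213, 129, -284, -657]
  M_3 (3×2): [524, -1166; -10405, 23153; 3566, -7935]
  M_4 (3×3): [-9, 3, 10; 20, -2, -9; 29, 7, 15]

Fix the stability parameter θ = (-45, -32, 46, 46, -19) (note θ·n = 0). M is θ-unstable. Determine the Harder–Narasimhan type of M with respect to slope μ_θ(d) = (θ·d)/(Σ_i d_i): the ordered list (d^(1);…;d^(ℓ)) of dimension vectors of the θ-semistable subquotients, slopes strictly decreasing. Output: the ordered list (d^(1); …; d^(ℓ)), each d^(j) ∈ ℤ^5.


Barcode: M ≅ I[1,2], I[2,2], I[2,5]^2, I[4,4], I[5,5]. HN layers by μ_θ (5 steps, strictly decreasing):
  μ^(1)=46; μ^(2)=73/3; μ^(3)=-19; μ^(4)=-32; μ^(5)=-45

((0, 0, 0, 1, 0); (0, 0, 2, 2, 2); (0, 0, 0, 0, 1); (0, 4, 0, 0, 0); (1, 0, 0, 0, 0))


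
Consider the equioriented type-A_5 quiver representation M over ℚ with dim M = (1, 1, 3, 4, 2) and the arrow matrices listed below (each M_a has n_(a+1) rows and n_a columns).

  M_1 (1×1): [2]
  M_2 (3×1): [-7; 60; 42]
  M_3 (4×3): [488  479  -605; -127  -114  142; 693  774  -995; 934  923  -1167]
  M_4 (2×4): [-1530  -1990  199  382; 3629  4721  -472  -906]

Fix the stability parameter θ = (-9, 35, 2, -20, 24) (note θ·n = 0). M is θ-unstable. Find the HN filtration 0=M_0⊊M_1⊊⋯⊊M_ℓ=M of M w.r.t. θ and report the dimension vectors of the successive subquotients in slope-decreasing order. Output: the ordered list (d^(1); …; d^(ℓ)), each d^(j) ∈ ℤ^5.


Barcode: M ≅ I[1,5], I[3,4], I[3,5], I[4,4]. HN layers by μ_θ (4 steps, strictly decreasing):
  μ^(1)=24; μ^(2)=17/3; μ^(3)=-9; μ^(4)=-20

((0, 0, 0, 0, 2); (0, 1, 1, 1, 0); (1, 0, 2, 2, 0); (0, 0, 0, 1, 0))


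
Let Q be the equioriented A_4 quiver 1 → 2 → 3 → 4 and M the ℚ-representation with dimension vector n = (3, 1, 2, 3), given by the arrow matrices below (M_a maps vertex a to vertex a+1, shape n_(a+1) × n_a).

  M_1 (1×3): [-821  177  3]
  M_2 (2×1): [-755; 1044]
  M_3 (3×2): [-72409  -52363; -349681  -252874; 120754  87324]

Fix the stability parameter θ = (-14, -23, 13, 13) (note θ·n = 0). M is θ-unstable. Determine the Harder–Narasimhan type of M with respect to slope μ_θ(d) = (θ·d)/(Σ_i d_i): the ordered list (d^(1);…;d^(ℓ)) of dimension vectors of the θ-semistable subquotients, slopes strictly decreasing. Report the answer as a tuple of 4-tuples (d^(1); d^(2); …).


Via rank(M_{q-1}∘⋯∘M_p): M ≅ I[1,1]^2, I[1,4], I[3,4], I[4,4].
μ_θ-semistable layers: μ^(1)=13; μ^(2)=-14; μ^(3)=-37/2

((0, 0, 2, 3); (2, 0, 0, 0); (1, 1, 0, 0))


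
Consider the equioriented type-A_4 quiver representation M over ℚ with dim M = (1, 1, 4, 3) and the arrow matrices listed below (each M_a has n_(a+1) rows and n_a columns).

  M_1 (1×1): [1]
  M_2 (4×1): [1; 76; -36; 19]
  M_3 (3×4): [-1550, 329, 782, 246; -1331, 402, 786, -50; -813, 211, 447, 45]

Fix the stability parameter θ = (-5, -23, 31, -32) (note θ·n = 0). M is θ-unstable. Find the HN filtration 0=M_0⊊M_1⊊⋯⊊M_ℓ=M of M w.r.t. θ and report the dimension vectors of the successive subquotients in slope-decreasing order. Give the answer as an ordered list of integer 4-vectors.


Interval decomposition of M: I[1,4], I[3,3], I[3,4]^2.
HN type (ℓ=3): μ^(1)=31; μ^(2)=-1/2; μ^(3)=-14

((0, 0, 1, 0); (0, 0, 3, 3); (1, 1, 0, 0))


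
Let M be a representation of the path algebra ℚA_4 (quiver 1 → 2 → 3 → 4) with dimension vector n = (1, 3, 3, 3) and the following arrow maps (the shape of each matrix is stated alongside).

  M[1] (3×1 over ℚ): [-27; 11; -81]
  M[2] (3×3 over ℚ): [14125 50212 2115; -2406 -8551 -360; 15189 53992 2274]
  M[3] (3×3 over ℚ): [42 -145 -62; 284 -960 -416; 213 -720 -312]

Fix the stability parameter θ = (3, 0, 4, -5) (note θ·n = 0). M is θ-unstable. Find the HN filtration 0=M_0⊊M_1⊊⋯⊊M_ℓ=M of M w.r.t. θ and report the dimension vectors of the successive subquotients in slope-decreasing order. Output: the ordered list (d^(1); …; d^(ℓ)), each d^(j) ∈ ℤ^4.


Via rank(M_{q-1}∘⋯∘M_p): M ≅ I[1,4], I[2,3], I[2,4], I[4,4].
μ_θ-semistable layers: μ^(1)=4; μ^(2)=1/2; μ^(3)=0; μ^(4)=-1/3; μ^(5)=-5

((0, 0, 1, 0); (1, 1, 1, 1); (0, 1, 0, 0); (0, 1, 1, 1); (0, 0, 0, 1))


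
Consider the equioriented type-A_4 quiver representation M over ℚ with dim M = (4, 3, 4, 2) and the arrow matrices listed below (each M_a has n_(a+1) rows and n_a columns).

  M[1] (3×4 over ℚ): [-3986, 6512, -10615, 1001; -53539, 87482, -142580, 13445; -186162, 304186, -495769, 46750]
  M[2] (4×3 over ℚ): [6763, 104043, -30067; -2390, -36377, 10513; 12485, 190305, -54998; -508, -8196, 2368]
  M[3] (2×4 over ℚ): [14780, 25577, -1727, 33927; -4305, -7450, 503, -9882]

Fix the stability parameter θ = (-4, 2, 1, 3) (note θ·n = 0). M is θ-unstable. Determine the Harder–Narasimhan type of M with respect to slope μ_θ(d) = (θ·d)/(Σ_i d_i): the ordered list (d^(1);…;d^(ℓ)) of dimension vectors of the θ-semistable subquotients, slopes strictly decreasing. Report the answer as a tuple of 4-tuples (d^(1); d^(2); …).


Barcode: M ≅ I[1,1], I[1,3], I[1,4]^2, I[3,3]. HN layers by μ_θ (4 steps, strictly decreasing):
  μ^(1)=3; μ^(2)=3/2; μ^(3)=1; μ^(4)=-4

((0, 0, 0, 2); (0, 3, 3, 0); (0, 0, 1, 0); (4, 0, 0, 0))


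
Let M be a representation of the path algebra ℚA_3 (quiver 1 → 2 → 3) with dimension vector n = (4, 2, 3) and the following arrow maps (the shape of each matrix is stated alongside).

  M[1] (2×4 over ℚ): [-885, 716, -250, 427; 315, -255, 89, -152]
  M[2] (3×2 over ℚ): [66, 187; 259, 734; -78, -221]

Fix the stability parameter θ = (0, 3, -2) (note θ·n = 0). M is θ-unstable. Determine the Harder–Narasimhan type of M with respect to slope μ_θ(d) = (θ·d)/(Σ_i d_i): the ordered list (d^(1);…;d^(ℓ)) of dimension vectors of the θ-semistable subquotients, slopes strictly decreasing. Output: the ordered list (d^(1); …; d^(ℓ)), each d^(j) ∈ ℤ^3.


Via rank(M_{q-1}∘⋯∘M_p): M ≅ I[1,1]^2, I[1,3]^2, I[3,3].
μ_θ-semistable layers: μ^(1)=1/2; μ^(2)=0; μ^(3)=-2

((0, 2, 2); (4, 0, 0); (0, 0, 1))


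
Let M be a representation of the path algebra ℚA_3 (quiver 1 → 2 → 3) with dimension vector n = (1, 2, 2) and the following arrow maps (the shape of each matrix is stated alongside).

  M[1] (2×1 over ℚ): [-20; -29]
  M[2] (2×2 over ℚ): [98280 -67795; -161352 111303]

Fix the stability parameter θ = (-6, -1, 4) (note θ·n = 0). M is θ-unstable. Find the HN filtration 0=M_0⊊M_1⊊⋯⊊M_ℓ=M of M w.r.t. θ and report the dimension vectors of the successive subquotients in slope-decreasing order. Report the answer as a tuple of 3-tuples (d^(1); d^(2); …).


Barcode: M ≅ I[1,3], I[2,2], I[3,3]. HN layers by μ_θ (3 steps, strictly decreasing):
  μ^(1)=4; μ^(2)=-1; μ^(3)=-6

((0, 0, 2); (0, 2, 0); (1, 0, 0))


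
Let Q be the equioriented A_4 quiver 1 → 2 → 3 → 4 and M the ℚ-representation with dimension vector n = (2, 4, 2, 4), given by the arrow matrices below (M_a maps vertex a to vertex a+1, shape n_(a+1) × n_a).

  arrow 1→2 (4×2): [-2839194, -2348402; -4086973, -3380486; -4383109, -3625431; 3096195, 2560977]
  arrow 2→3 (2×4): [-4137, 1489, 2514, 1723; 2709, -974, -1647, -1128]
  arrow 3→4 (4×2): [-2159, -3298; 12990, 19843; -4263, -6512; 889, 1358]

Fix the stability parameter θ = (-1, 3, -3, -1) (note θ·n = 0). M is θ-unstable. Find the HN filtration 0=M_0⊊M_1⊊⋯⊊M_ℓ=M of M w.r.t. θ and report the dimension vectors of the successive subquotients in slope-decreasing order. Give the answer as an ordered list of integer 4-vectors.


Barcode: M ≅ I[1,4]^2, I[2,2]^2, I[4,4]^2. HN layers by μ_θ (3 steps, strictly decreasing):
  μ^(1)=3; μ^(2)=-1/3; μ^(3)=-1

((0, 2, 0, 0); (0, 2, 2, 2); (2, 0, 0, 2))


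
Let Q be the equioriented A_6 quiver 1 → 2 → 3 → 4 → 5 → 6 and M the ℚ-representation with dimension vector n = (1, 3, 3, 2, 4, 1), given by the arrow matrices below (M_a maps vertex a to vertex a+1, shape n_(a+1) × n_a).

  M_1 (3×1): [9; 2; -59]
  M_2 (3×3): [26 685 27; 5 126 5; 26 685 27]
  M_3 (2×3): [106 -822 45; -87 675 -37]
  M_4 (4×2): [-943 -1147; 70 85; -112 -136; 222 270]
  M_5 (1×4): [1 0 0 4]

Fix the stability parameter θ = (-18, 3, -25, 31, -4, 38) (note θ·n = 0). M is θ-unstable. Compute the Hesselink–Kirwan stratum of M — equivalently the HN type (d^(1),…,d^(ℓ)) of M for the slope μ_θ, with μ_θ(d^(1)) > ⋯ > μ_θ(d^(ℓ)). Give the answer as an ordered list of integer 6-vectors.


Via rank(M_{q-1}∘⋯∘M_p): M ≅ I[1,6], I[2,2], I[2,5], I[3,3], I[5,5]^2.
μ_θ-semistable layers: μ^(1)=38; μ^(2)=27/2; μ^(3)=3; μ^(4)=-4; μ^(5)=-11; μ^(6)=-18; μ^(7)=-25

((0, 0, 0, 0, 0, 1); (0, 0, 0, 2, 2, 0); (0, 1, 0, 0, 0, 0); (0, 0, 0, 0, 2, 0); (0, 2, 2, 0, 0, 0); (1, 0, 0, 0, 0, 0); (0, 0, 1, 0, 0, 0))


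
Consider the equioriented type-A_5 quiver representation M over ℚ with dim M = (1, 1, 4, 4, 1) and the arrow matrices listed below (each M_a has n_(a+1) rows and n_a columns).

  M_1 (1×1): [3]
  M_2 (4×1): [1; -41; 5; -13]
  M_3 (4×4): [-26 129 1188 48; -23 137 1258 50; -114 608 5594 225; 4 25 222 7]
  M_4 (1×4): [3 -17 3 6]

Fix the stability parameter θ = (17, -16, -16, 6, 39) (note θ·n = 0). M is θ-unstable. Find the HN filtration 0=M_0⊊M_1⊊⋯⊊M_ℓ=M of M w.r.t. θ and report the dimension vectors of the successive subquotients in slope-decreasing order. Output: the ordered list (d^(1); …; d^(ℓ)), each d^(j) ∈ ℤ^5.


Barcode: M ≅ I[1,4], I[3,4]^2, I[3,5]. HN layers by μ_θ (4 steps, strictly decreasing):
  μ^(1)=39; μ^(2)=6; μ^(3)=-5; μ^(4)=-16

((0, 0, 0, 0, 1); (0, 0, 0, 4, 0); (1, 1, 1, 0, 0); (0, 0, 3, 0, 0))


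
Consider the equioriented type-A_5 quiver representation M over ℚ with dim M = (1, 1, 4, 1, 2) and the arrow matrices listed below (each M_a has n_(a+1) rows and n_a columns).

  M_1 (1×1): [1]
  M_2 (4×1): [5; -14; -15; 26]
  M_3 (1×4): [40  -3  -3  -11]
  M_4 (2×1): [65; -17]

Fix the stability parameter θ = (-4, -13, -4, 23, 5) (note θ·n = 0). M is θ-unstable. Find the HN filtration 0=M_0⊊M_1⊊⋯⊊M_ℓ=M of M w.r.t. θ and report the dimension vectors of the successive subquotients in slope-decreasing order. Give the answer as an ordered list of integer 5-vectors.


Via rank(M_{q-1}∘⋯∘M_p): M ≅ I[1,5], I[3,3]^3, I[5,5].
μ_θ-semistable layers: μ^(1)=14; μ^(2)=5; μ^(3)=-4; μ^(4)=-17/2

((0, 0, 0, 1, 1); (0, 0, 0, 0, 1); (0, 0, 4, 0, 0); (1, 1, 0, 0, 0))


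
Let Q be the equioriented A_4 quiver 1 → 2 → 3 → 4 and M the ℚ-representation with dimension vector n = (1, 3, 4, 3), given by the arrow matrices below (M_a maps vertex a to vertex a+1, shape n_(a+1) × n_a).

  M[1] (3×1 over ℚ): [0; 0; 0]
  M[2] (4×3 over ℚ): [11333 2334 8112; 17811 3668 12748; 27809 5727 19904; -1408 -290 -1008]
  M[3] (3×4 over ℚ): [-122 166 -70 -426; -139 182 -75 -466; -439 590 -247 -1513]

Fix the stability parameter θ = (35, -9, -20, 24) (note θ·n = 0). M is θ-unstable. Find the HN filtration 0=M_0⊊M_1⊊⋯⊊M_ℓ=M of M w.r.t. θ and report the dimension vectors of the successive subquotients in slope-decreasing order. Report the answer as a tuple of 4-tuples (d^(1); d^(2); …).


Barcode: M ≅ I[1,1], I[2,3], I[2,4]^2, I[3,4]. HN layers by μ_θ (4 steps, strictly decreasing):
  μ^(1)=35; μ^(2)=24; μ^(3)=-29/2; μ^(4)=-20

((1, 0, 0, 0); (0, 0, 0, 3); (0, 3, 3, 0); (0, 0, 1, 0))


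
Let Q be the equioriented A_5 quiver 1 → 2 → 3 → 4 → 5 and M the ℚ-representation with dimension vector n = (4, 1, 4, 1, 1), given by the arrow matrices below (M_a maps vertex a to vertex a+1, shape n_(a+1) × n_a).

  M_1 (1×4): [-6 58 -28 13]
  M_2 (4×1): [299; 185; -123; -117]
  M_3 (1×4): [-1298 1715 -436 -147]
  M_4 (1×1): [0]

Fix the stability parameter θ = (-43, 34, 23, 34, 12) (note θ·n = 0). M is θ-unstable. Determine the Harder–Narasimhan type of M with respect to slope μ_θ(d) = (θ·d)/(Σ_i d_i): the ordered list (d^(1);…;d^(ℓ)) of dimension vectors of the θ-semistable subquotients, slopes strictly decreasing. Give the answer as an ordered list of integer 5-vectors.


Via rank(M_{q-1}∘⋯∘M_p): M ≅ I[1,1]^3, I[1,3], I[3,3]^2, I[3,4], I[5,5].
μ_θ-semistable layers: μ^(1)=34; μ^(2)=57/2; μ^(3)=23; μ^(4)=12; μ^(5)=-43

((0, 0, 0, 1, 0); (0, 1, 1, 0, 0); (0, 0, 3, 0, 0); (0, 0, 0, 0, 1); (4, 0, 0, 0, 0))


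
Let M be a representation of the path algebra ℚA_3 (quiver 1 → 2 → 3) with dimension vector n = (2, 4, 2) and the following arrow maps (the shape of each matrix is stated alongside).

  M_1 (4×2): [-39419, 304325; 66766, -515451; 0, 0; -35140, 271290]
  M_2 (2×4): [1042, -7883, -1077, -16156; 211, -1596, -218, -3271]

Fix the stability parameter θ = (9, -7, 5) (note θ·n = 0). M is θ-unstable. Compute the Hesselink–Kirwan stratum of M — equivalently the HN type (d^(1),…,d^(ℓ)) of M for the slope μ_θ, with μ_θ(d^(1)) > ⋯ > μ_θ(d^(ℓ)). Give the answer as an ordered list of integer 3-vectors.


Via rank(M_{q-1}∘⋯∘M_p): M ≅ I[1,3]^2, I[2,2]^2.
μ_θ-semistable layers: μ^(1)=5; μ^(2)=1; μ^(3)=-7

((0, 0, 2); (2, 2, 0); (0, 2, 0))


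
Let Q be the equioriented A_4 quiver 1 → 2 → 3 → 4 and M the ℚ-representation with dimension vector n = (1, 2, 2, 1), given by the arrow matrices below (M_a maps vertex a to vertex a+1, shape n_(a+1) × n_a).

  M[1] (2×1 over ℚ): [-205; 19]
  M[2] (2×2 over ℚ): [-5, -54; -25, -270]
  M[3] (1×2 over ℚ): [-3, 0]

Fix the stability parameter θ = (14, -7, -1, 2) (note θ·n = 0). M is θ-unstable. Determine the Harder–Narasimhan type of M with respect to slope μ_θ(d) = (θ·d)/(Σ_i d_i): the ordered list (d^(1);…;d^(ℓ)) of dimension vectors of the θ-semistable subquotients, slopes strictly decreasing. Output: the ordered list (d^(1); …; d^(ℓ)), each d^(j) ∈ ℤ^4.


Barcode: M ≅ I[1,4], I[2,2], I[3,3]. HN layers by μ_θ (3 steps, strictly decreasing):
  μ^(1)=2; μ^(2)=-1; μ^(3)=-7

((1, 1, 1, 1); (0, 0, 1, 0); (0, 1, 0, 0))


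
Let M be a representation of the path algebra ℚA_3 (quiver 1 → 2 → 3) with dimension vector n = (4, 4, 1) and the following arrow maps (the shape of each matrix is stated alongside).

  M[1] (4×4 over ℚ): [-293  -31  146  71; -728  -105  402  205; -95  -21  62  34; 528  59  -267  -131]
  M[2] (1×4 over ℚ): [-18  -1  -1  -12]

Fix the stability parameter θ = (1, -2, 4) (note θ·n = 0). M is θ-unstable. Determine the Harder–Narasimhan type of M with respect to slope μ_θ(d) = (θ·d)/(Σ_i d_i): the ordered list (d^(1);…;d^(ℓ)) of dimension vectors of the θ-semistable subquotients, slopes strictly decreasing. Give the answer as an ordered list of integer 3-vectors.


Via rank(M_{q-1}∘⋯∘M_p): M ≅ I[1,2]^3, I[1,3].
μ_θ-semistable layers: μ^(1)=4; μ^(2)=-1/2

((0, 0, 1); (4, 4, 0))


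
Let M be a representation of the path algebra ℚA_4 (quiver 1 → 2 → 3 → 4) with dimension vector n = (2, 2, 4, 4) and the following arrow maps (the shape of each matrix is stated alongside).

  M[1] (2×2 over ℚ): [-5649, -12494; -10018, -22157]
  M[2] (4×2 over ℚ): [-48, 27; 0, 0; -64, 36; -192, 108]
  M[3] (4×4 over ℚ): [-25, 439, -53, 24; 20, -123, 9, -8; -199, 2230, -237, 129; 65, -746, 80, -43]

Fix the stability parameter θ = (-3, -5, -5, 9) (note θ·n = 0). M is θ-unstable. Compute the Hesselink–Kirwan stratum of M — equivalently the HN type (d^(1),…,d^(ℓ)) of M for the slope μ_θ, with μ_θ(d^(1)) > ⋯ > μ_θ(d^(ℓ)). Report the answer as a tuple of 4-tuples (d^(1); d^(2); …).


Interval decomposition of M: I[1,2], I[1,4], I[3,4]^3.
HN type (ℓ=4): μ^(1)=9; μ^(2)=-4; μ^(3)=-13/3; μ^(4)=-5

((0, 0, 0, 4); (1, 1, 0, 0); (1, 1, 1, 0); (0, 0, 3, 0))


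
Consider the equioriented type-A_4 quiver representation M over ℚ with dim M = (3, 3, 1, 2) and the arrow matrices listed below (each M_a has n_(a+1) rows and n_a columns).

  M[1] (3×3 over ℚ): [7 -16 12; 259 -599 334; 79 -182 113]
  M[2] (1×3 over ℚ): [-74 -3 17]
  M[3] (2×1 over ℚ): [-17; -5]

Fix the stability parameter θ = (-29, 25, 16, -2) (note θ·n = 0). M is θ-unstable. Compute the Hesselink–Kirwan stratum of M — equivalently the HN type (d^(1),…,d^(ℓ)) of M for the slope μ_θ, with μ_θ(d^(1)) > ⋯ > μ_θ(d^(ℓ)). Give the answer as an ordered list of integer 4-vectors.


Interval decomposition of M: I[1,2]^2, I[1,4], I[4,4].
HN type (ℓ=4): μ^(1)=25; μ^(2)=13; μ^(3)=-2; μ^(4)=-29

((0, 2, 0, 0); (0, 1, 1, 1); (0, 0, 0, 1); (3, 0, 0, 0))


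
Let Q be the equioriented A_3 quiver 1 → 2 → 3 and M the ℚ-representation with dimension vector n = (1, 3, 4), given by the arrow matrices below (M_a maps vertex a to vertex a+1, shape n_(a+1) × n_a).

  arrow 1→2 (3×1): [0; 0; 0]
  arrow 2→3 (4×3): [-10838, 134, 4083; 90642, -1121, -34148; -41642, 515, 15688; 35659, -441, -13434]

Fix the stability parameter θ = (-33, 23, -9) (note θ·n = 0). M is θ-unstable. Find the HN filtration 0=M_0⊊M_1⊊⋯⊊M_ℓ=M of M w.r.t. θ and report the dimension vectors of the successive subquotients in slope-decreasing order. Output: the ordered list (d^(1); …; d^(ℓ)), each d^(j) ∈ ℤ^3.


Barcode: M ≅ I[1,1], I[2,3]^3, I[3,3]. HN layers by μ_θ (3 steps, strictly decreasing):
  μ^(1)=7; μ^(2)=-9; μ^(3)=-33

((0, 3, 3); (0, 0, 1); (1, 0, 0))


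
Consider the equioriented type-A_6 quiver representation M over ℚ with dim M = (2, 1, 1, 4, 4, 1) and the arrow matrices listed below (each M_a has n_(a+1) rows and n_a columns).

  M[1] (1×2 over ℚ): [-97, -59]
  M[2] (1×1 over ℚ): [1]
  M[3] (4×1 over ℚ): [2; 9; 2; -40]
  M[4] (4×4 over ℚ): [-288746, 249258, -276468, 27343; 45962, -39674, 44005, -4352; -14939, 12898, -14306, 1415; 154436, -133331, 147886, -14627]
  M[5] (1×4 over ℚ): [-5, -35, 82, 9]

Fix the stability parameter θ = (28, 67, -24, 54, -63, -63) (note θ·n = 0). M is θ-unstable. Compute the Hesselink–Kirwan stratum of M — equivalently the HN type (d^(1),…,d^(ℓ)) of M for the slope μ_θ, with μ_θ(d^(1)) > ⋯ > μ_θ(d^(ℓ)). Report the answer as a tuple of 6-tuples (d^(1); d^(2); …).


Via rank(M_{q-1}∘⋯∘M_p): M ≅ I[1,1], I[1,6], I[4,5]^3.
μ_θ-semistable layers: μ^(1)=28; μ^(2)=-1/6; μ^(3)=-9/2

((1, 0, 0, 0, 0, 0); (1, 1, 1, 1, 1, 1); (0, 0, 0, 3, 3, 0))


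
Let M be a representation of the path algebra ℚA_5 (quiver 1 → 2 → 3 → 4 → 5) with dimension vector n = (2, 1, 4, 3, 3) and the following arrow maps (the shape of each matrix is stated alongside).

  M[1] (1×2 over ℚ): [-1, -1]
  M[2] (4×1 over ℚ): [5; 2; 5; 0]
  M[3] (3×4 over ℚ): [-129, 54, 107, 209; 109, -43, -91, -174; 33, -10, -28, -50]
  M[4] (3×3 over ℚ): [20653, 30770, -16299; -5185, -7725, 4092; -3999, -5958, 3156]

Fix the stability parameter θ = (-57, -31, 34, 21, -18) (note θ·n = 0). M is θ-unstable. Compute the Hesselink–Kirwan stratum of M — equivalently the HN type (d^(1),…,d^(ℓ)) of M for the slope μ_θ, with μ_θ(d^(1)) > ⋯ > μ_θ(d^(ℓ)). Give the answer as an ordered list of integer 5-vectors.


Via rank(M_{q-1}∘⋯∘M_p): M ≅ I[1,1], I[1,5], I[3,3], I[3,5]^2.
μ_θ-semistable layers: μ^(1)=34; μ^(2)=37/3; μ^(3)=-31; μ^(4)=-57

((0, 0, 1, 0, 0); (0, 0, 3, 3, 3); (0, 1, 0, 0, 0); (2, 0, 0, 0, 0))


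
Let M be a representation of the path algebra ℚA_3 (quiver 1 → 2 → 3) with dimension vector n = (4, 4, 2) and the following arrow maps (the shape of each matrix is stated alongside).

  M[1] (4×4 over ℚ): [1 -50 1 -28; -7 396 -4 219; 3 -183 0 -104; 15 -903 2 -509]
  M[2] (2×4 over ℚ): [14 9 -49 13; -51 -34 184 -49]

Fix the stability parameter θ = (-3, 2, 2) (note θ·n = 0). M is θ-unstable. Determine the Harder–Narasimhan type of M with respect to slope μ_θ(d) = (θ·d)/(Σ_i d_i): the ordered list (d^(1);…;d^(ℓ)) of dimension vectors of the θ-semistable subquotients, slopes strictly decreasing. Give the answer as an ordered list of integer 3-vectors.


Via rank(M_{q-1}∘⋯∘M_p): M ≅ I[1,2]^2, I[1,3]^2.
μ_θ-semistable layers: μ^(1)=2; μ^(2)=-3

((0, 4, 2); (4, 0, 0))


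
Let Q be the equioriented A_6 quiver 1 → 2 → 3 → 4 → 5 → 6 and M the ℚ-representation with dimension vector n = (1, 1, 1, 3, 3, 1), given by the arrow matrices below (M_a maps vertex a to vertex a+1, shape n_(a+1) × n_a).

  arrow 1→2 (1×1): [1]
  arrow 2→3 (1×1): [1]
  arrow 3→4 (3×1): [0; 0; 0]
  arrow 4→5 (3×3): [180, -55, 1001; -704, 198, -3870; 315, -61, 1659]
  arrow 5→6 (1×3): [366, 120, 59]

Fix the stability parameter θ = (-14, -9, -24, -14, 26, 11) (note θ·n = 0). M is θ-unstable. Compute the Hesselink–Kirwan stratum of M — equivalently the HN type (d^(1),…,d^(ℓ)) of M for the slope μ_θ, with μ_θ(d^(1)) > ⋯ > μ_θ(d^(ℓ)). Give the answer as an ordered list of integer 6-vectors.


Interval decomposition of M: I[1,3], I[4,5]^2, I[4,6].
HN type (ℓ=4): μ^(1)=26; μ^(2)=37/2; μ^(3)=-14; μ^(4)=-47/3

((0, 0, 0, 0, 2, 0); (0, 0, 0, 0, 1, 1); (0, 0, 0, 3, 0, 0); (1, 1, 1, 0, 0, 0))


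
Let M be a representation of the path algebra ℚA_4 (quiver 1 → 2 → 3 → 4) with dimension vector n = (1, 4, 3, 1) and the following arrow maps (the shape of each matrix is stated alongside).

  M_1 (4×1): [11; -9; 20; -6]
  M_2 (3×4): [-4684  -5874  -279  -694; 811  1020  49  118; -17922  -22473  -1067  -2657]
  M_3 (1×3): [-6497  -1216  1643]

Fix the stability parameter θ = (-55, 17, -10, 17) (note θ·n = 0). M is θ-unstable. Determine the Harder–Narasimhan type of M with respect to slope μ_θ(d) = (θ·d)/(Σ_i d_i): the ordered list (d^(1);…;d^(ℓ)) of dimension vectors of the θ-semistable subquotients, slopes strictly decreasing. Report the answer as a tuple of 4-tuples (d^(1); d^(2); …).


Interval decomposition of M: I[1,4], I[2,2], I[2,3]^2.
HN type (ℓ=3): μ^(1)=17; μ^(2)=7/2; μ^(3)=-55

((0, 1, 0, 1); (0, 3, 3, 0); (1, 0, 0, 0))


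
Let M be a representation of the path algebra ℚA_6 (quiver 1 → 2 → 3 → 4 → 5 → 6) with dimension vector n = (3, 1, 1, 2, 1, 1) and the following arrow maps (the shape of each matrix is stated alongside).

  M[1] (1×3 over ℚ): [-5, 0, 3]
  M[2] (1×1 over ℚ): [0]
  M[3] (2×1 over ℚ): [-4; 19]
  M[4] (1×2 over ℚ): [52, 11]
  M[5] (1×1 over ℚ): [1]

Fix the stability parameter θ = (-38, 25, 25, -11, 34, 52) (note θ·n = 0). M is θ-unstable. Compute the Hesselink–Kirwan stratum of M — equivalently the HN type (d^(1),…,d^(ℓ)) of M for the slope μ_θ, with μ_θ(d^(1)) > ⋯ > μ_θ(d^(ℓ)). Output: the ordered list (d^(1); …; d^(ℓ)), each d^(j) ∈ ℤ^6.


Interval decomposition of M: I[1,1]^2, I[1,2], I[3,6], I[4,4].
HN type (ℓ=6): μ^(1)=52; μ^(2)=34; μ^(3)=25; μ^(4)=7; μ^(5)=-11; μ^(6)=-38

((0, 0, 0, 0, 0, 1); (0, 0, 0, 0, 1, 0); (0, 1, 0, 0, 0, 0); (0, 0, 1, 1, 0, 0); (0, 0, 0, 1, 0, 0); (3, 0, 0, 0, 0, 0))
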